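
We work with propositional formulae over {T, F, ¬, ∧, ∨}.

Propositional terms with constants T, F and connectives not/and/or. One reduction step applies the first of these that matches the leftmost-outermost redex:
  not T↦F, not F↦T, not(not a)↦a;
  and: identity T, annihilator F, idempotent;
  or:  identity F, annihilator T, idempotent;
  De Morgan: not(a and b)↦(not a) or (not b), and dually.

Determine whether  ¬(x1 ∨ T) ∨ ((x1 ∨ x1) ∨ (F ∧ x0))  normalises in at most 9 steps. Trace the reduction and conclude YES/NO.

  start: ¬(x1 ∨ T) ∨ ((x1 ∨ x1) ∨ (F ∧ x0))
  [1] (¬x1 ∧ ¬T) ∨ ((x1 ∨ x1) ∨ (F ∧ x0))
  [2] (¬x1 ∧ F) ∨ ((x1 ∨ x1) ∨ (F ∧ x0))
  [3] F ∨ ((x1 ∨ x1) ∨ (F ∧ x0))
  [4] (x1 ∨ x1) ∨ (F ∧ x0)
  [5] x1 ∨ (F ∧ x0)
  [6] x1 ∨ F
  [7] x1

Answer: YES — reaches normal form x1 in 7 ≤ 9 steps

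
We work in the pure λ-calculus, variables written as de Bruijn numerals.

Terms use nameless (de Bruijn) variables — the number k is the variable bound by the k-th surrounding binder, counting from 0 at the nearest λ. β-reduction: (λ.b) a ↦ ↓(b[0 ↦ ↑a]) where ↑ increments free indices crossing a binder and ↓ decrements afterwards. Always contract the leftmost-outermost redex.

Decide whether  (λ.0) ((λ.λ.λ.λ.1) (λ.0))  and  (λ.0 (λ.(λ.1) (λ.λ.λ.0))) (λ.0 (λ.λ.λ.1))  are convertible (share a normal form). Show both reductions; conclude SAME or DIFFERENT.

Term A:
  start: (λ.0) ((λ.λ.λ.λ.1) (λ.0))
  →1  (λ.λ.λ.λ.1) (λ.0)
  →2  λ.λ.λ.1

Term B:
  start: (λ.0 (λ.(λ.1) (λ.λ.λ.0))) (λ.0 (λ.λ.λ.1))
  →1  (λ.0 (λ.λ.λ.1)) (λ.(λ.1) (λ.λ.λ.0))
  →2  (λ.(λ.1) (λ.λ.λ.0)) (λ.λ.λ.1)
  →3  (λ.λ.λ.λ.1) (λ.λ.λ.0)
  →4  λ.λ.λ.1

Answer: SAME — A ⇓ λ.λ.λ.1, B ⇓ λ.λ.λ.1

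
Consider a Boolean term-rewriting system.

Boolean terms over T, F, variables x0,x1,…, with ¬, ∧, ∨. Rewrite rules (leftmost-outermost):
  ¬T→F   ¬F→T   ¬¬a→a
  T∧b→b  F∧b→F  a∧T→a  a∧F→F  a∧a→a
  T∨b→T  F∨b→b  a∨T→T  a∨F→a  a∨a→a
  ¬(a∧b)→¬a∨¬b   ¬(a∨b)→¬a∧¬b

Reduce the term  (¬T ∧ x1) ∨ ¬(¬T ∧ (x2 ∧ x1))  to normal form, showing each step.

  start: (¬T ∧ x1) ∨ ¬(¬T ∧ (x2 ∧ x1))
  step 1: (F ∧ x1) ∨ ¬(¬T ∧ (x2 ∧ x1))
  step 2: F ∨ ¬(¬T ∧ (x2 ∧ x1))
  step 3: ¬(¬T ∧ (x2 ∧ x1))
  step 4: ¬¬T ∨ ¬(x2 ∧ x1)
  step 5: T ∨ ¬(x2 ∧ x1)
  step 6: T

Answer: normal form = T  (in 6 steps)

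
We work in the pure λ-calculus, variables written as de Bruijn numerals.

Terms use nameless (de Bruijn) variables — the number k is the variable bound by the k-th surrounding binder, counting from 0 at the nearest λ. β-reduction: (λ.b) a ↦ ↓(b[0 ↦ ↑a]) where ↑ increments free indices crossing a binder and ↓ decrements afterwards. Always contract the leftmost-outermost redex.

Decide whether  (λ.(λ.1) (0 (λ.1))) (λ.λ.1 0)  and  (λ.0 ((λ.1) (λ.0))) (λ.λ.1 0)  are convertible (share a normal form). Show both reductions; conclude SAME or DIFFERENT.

Term A:
  start: (λ.(λ.1) (0 (λ.1))) (λ.λ.1 0)
  [1] (λ.λ.λ.1 0) ((λ.λ.1 0) (λ.λ.λ.1 0))
  [2] λ.λ.1 0

Term B:
  start: (λ.0 ((λ.1) (λ.0))) (λ.λ.1 0)
  [1] (λ.λ.1 0) ((λ.λ.λ.1 0) (λ.0))
  [2] λ.(λ.λ.λ.1 0) (λ.0) 0
  [3] λ.(λ.λ.1 0) 0
  [4] λ.λ.1 0

Answer: SAME — A ⇓ λ.λ.1 0, B ⇓ λ.λ.1 0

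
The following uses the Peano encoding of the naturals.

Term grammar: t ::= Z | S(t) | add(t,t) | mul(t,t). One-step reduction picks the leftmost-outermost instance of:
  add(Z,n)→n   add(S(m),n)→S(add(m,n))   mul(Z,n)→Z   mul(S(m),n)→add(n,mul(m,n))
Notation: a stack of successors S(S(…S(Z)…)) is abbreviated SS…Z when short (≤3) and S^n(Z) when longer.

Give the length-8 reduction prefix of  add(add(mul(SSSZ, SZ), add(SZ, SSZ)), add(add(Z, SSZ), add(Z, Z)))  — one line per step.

Answer: after 8 steps: S(add(S(add(add(Z, mul(SZ, SZ)), add(SZ, SSZ))), add(add(Z, SSZ), add(Z, Z))))

Derivation:
  start: add(add(mul(SSSZ, SZ), add(SZ, SSZ)), add(add(Z, SSZ), add(Z, Z)))
  [1] add(add(add(SZ, mul(SSZ, SZ)), add(SZ, SSZ)), add(add(Z, SSZ), add(Z, Z)))
  [2] add(add(S(add(Z, mul(SSZ, SZ))), add(SZ, SSZ)), add(add(Z, SSZ), add(Z, Z)))
  [3] add(S(add(add(Z, mul(SSZ, SZ)), add(SZ, SSZ))), add(add(Z, SSZ), add(Z, Z)))
  [4] S(add(add(add(Z, mul(SSZ, SZ)), add(SZ, SSZ)), add(add(Z, SSZ), add(Z, Z))))
  [5] S(add(add(mul(SSZ, SZ), add(SZ, SSZ)), add(add(Z, SSZ), add(Z, Z))))
  [6] S(add(add(add(SZ, mul(SZ, SZ)), add(SZ, SSZ)), add(add(Z, SSZ), add(Z, Z))))
  [7] S(add(add(S(add(Z, mul(SZ, SZ))), add(SZ, SSZ)), add(add(Z, SSZ), add(Z, Z))))
  [8] S(add(S(add(add(Z, mul(SZ, SZ)), add(SZ, SSZ))), add(add(Z, SSZ), add(Z, Z))))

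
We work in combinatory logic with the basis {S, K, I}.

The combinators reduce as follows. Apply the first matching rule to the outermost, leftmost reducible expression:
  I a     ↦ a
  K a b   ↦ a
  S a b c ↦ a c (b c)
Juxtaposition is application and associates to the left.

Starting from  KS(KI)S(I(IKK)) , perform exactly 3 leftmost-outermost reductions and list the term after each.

  start: KS(KI)S(I(IKK))
  step 1: SS(I(IKK))
  step 2: SS(IKK)
  step 3: SS(KK)

Answer: after 3 steps: SS(KK)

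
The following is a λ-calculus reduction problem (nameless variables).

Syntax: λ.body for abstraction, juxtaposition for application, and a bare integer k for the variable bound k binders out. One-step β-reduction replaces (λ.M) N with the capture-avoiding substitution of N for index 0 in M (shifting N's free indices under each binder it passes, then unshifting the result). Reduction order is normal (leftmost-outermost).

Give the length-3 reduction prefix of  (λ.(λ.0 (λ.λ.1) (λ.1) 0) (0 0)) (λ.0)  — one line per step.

Answer: after 3 steps: (λ.0) (λ.λ.1) (λ.(λ.0) (λ.0)) ((λ.0) (λ.0))

Working:
  start: (λ.(λ.0 (λ.λ.1) (λ.1) 0) (0 0)) (λ.0)
  step 1: (λ.0 (λ.λ.1) (λ.1) 0) ((λ.0) (λ.0))
  step 2: (λ.0) (λ.0) (λ.λ.1) (λ.(λ.0) (λ.0)) ((λ.0) (λ.0))
  step 3: (λ.0) (λ.λ.1) (λ.(λ.0) (λ.0)) ((λ.0) (λ.0))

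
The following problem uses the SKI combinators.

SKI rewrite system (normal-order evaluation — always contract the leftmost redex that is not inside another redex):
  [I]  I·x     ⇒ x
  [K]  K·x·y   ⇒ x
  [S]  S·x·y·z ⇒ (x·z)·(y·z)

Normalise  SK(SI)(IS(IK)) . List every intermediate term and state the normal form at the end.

  start: SK(SI)(IS(IK))
  →1  K(IS(IK))(SI(IS(IK)))
  →2  IS(IK)
  →3  S(IK)
  →4  SK

Answer: normal form = SK  (in 4 steps)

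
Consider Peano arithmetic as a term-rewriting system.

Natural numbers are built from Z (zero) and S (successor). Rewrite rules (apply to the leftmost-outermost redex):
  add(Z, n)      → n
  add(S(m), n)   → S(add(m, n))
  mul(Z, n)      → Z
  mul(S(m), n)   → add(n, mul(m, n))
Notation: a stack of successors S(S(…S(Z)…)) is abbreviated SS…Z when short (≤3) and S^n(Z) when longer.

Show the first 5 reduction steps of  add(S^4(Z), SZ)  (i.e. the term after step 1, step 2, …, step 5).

  start: add(S^4(Z), SZ)
  [1] S(add(SSSZ, SZ))
  [2] S(S(add(SSZ, SZ)))
  [3] S(S(S(add(SZ, SZ))))
  [4] S(S(S(S(add(Z, SZ)))))
  [5] S^5(Z)

Answer: after 5 steps: S^5(Z)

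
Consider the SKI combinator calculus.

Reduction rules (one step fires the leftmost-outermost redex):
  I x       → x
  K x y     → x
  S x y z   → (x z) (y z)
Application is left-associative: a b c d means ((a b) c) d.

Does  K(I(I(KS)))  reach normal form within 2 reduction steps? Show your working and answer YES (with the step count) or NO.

Answer: YES — reaches normal form K(KS) in 2 ≤ 2 steps

Reduction:
  start: K(I(I(KS)))
  →1  K(I(KS))
  →2  K(KS)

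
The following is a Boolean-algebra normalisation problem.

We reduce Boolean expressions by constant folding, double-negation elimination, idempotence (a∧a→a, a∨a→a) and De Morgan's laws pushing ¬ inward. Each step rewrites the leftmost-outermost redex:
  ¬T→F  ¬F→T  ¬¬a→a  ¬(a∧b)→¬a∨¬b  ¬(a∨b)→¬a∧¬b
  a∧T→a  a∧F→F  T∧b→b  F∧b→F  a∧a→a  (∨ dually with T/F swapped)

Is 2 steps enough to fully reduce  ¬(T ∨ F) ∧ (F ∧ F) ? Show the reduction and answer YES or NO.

  start: ¬(T ∨ F) ∧ (F ∧ F)
  →1  (¬T ∧ ¬F) ∧ (F ∧ F)
  →2  (F ∧ ¬F) ∧ (F ∧ F)

Answer: NO — after 2 steps the term is (F ∧ ¬F) ∧ (F ∧ F), not yet normal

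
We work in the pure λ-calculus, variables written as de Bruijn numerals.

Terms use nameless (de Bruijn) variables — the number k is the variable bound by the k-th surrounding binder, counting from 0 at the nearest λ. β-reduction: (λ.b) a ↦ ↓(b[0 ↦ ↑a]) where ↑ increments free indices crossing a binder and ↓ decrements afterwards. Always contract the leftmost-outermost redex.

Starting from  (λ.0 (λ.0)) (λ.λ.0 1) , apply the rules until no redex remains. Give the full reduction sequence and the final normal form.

Answer: normal form = λ.0 (λ.0)  (in 2 steps)

Working:
  start: (λ.0 (λ.0)) (λ.λ.0 1)
  →1  (λ.λ.0 1) (λ.0)
  →2  λ.0 (λ.0)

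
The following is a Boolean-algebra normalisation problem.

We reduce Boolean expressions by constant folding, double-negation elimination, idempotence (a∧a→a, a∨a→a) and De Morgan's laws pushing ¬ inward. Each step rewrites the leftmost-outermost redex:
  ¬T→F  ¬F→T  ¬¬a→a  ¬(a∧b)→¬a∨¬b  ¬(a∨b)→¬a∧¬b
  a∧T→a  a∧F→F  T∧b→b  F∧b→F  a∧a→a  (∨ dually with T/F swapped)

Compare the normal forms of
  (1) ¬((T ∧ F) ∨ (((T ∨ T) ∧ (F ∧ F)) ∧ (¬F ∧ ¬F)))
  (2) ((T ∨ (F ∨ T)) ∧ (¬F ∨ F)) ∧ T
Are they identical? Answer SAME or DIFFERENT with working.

Answer: SAME — A ⇓ T, B ⇓ T

Reduction:
Term A:
  start: ¬((T ∧ F) ∨ (((T ∨ T) ∧ (F ∧ F)) ∧ (¬F ∧ ¬F)))
  step 1: ¬(T ∧ F) ∧ ¬(((T ∨ T) ∧ (F ∧ F)) ∧ (¬F ∧ ¬F))
  step 2: (¬T ∨ ¬F) ∧ ¬(((T ∨ T) ∧ (F ∧ F)) ∧ (¬F ∧ ¬F))
  step 3: (F ∨ ¬F) ∧ ¬(((T ∨ T) ∧ (F ∧ F)) ∧ (¬F ∧ ¬F))
  step 4: ¬F ∧ ¬(((T ∨ T) ∧ (F ∧ F)) ∧ (¬F ∧ ¬F))
  step 5: T ∧ ¬(((T ∨ T) ∧ (F ∧ F)) ∧ (¬F ∧ ¬F))
  step 6: ¬(((T ∨ T) ∧ (F ∧ F)) ∧ (¬F ∧ ¬F))
  step 7: ¬((T ∨ T) ∧ (F ∧ F)) ∨ ¬(¬F ∧ ¬F)
  step 8: (¬(T ∨ T) ∨ ¬(F ∧ F)) ∨ ¬(¬F ∧ ¬F)
  step 9: ((¬T ∧ ¬T) ∨ ¬(F ∧ F)) ∨ ¬(¬F ∧ ¬F)
  step 10: (¬T ∨ ¬(F ∧ F)) ∨ ¬(¬F ∧ ¬F)
  step 11: (F ∨ ¬(F ∧ F)) ∨ ¬(¬F ∧ ¬F)
  step 12: ¬(F ∧ F) ∨ ¬(¬F ∧ ¬F)
  step 13: (¬F ∨ ¬F) ∨ ¬(¬F ∧ ¬F)
  step 14: ¬F ∨ ¬(¬F ∧ ¬F)
  step 15: T ∨ ¬(¬F ∧ ¬F)
  step 16: T

Term B:
  start: ((T ∨ (F ∨ T)) ∧ (¬F ∨ F)) ∧ T
  step 1: (T ∨ (F ∨ T)) ∧ (¬F ∨ F)
  step 2: T ∧ (¬F ∨ F)
  step 3: ¬F ∨ F
  step 4: ¬F
  step 5: T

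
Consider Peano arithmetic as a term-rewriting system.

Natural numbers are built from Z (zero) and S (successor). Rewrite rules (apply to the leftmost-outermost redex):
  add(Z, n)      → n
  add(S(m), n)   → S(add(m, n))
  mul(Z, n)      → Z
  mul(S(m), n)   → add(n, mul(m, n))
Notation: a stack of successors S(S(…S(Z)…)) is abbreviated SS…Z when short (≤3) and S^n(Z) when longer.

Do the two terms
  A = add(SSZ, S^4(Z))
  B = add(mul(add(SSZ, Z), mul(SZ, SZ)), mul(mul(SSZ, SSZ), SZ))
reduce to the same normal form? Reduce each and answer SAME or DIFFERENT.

Answer: SAME — A ⇓ S^6(Z), B ⇓ S^6(Z)

Derivation:
Term A:
  start: add(SSZ, S^4(Z))
  →1  S(add(SZ, S^4(Z)))
  →2  S(S(add(Z, S^4(Z))))
  →3  S^6(Z)

Term B:
  start: add(mul(add(SSZ, Z), mul(SZ, SZ)), mul(mul(SSZ, SSZ), SZ))
  →1  add(mul(S(add(SZ, Z)), mul(SZ, SZ)), mul(mul(SSZ, SSZ), SZ))
  →2  add(add(mul(SZ, SZ), mul(add(SZ, Z), mul(SZ, SZ))), mul(mul(SSZ, SSZ), SZ))
  →3  add(add(add(SZ, mul(Z, SZ)), mul(add(SZ, Z), mul(SZ, SZ))), mul(mul(SSZ, SSZ), SZ))
  →4  add(add(S(add(Z, mul(Z, SZ))), mul(add(SZ, Z), mul(SZ, SZ))), mul(mul(SSZ, SSZ), SZ))
  →5  add(S(add(add(Z, mul(Z, SZ)), mul(add(SZ, Z), mul(SZ, SZ)))), mul(mul(SSZ, SSZ), SZ))
  →6  S(add(add(add(Z, mul(Z, SZ)), mul(add(SZ, Z), mul(SZ, SZ))), mul(mul(SSZ, SSZ), SZ)))
  →7  S(add(add(mul(Z, SZ), mul(add(SZ, Z), mul(SZ, SZ))), mul(mul(SSZ, SSZ), SZ)))
  →8  S(add(add(Z, mul(add(SZ, Z), mul(SZ, SZ))), mul(mul(SSZ, SSZ), SZ)))
  →9  S(add(mul(add(SZ, Z), mul(SZ, SZ)), mul(mul(SSZ, SSZ), SZ)))
  →10  S(add(mul(S(add(Z, Z)), mul(SZ, SZ)), mul(mul(SSZ, SSZ), SZ)))
  →11  S(add(add(mul(SZ, SZ), mul(add(Z, Z), mul(SZ, SZ))), mul(mul(SSZ, SSZ), SZ)))
  →12  S(add(add(add(SZ, mul(Z, SZ)), mul(add(Z, Z), mul(SZ, SZ))), mul(mul(SSZ, SSZ), SZ)))
  →13  S(add(add(S(add(Z, mul(Z, SZ))), mul(add(Z, Z), mul(SZ, SZ))), mul(mul(SSZ, SSZ), SZ)))
  →14  S(add(S(add(add(Z, mul(Z, SZ)), mul(add(Z, Z), mul(SZ, SZ)))), mul(mul(SSZ, SSZ), SZ)))
  →15  S(S(add(add(add(Z, mul(Z, SZ)), mul(add(Z, Z), mul(SZ, SZ))), mul(mul(SSZ, SSZ), SZ))))
  →16  S(S(add(add(mul(Z, SZ), mul(add(Z, Z), mul(SZ, SZ))), mul(mul(SSZ, SSZ), SZ))))
  →17  S(S(add(add(Z, mul(add(Z, Z), mul(SZ, SZ))), mul(mul(SSZ, SSZ), SZ))))
  →18  S(S(add(mul(add(Z, Z), mul(SZ, SZ)), mul(mul(SSZ, SSZ), SZ))))
  →19  S(S(add(mul(Z, mul(SZ, SZ)), mul(mul(SSZ, SSZ), SZ))))
  →20  S(S(add(Z, mul(mul(SSZ, SSZ), SZ))))
  →21  S(S(mul(mul(SSZ, SSZ), SZ)))
  →22  S(S(mul(add(SSZ, mul(SZ, SSZ)), SZ)))
  →23  S(S(mul(S(add(SZ, mul(SZ, SSZ))), SZ)))
  →24  S(S(add(SZ, mul(add(SZ, mul(SZ, SSZ)), SZ))))
  →25  S(S(S(add(Z, mul(add(SZ, mul(SZ, SSZ)), SZ)))))
  →26  S(S(S(mul(add(SZ, mul(SZ, SSZ)), SZ))))
  →27  S(S(S(mul(S(add(Z, mul(SZ, SSZ))), SZ))))
  →28  S(S(S(add(SZ, mul(add(Z, mul(SZ, SSZ)), SZ)))))
  →29  S(S(S(S(add(Z, mul(add(Z, mul(SZ, SSZ)), SZ))))))
  →30  S(S(S(S(mul(add(Z, mul(SZ, SSZ)), SZ)))))
  →31  S(S(S(S(mul(mul(SZ, SSZ), SZ)))))
  →32  S(S(S(S(mul(add(SSZ, mul(Z, SSZ)), SZ)))))
  →33  S(S(S(S(mul(S(add(SZ, mul(Z, SSZ))), SZ)))))
  →34  S(S(S(S(add(SZ, mul(add(SZ, mul(Z, SSZ)), SZ))))))
  →35  S(S(S(S(S(add(Z, mul(add(SZ, mul(Z, SSZ)), SZ)))))))
  →36  S(S(S(S(S(mul(add(SZ, mul(Z, SSZ)), SZ))))))
  →37  S(S(S(S(S(mul(S(add(Z, mul(Z, SSZ))), SZ))))))
  →38  S(S(S(S(S(add(SZ, mul(add(Z, mul(Z, SSZ)), SZ)))))))
  →39  S(S(S(S(S(S(add(Z, mul(add(Z, mul(Z, SSZ)), SZ))))))))
  →40  S(S(S(S(S(S(mul(add(Z, mul(Z, SSZ)), SZ)))))))
  →41  S(S(S(S(S(S(mul(mul(Z, SSZ), SZ)))))))
  →42  S(S(S(S(S(S(mul(Z, SZ)))))))
  →43  S^6(Z)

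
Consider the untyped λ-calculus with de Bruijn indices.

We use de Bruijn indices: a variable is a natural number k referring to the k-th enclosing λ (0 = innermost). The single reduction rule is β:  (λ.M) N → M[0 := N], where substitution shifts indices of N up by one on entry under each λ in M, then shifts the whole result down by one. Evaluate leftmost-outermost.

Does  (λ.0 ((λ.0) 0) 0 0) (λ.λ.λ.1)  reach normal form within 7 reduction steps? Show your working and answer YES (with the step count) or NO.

  start: (λ.0 ((λ.0) 0) 0 0) (λ.λ.λ.1)
  →1  (λ.λ.λ.1) ((λ.0) (λ.λ.λ.1)) (λ.λ.λ.1) (λ.λ.λ.1)
  →2  (λ.λ.1) (λ.λ.λ.1) (λ.λ.λ.1)
  →3  (λ.λ.λ.λ.1) (λ.λ.λ.1)
  →4  λ.λ.λ.1

Answer: YES — reaches normal form λ.λ.λ.1 in 4 ≤ 7 steps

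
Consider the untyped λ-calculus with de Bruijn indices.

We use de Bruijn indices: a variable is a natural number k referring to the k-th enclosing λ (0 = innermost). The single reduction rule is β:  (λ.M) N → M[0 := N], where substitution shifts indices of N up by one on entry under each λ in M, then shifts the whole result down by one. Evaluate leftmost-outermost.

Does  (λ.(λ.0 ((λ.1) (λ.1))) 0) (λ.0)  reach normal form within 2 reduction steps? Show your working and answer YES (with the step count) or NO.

  start: (λ.(λ.0 ((λ.1) (λ.1))) 0) (λ.0)
  →1  (λ.0 ((λ.1) (λ.1))) (λ.0)
  →2  (λ.0) ((λ.λ.0) (λ.λ.0))

Answer: NO — after 2 steps the term is (λ.0) ((λ.λ.0) (λ.λ.0)), not yet normal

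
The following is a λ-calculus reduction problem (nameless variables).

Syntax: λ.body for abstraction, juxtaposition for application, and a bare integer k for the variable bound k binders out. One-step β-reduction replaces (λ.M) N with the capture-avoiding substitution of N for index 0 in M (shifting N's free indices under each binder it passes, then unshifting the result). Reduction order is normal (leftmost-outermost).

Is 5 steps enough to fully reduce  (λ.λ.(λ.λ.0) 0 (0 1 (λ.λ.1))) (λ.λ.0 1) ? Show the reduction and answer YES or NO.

  start: (λ.λ.(λ.λ.0) 0 (0 1 (λ.λ.1))) (λ.λ.0 1)
  →1  λ.(λ.λ.0) 0 (0 (λ.λ.0 1) (λ.λ.1))
  →2  λ.(λ.0) (0 (λ.λ.0 1) (λ.λ.1))
  →3  λ.0 (λ.λ.0 1) (λ.λ.1)

Answer: YES — reaches normal form λ.0 (λ.λ.0 1) (λ.λ.1) in 3 ≤ 5 steps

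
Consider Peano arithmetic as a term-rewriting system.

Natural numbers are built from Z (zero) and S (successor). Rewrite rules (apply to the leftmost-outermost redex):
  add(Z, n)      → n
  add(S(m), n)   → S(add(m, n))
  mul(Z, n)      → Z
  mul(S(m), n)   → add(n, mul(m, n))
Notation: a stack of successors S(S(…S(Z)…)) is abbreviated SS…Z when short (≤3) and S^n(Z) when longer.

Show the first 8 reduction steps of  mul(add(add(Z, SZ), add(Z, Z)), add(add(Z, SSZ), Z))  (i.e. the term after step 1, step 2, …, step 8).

  start: mul(add(add(Z, SZ), add(Z, Z)), add(add(Z, SSZ), Z))
  →1  mul(add(SZ, add(Z, Z)), add(add(Z, SSZ), Z))
  →2  mul(S(add(Z, add(Z, Z))), add(add(Z, SSZ), Z))
  →3  add(add(add(Z, SSZ), Z), mul(add(Z, add(Z, Z)), add(add(Z, SSZ), Z)))
  →4  add(add(SSZ, Z), mul(add(Z, add(Z, Z)), add(add(Z, SSZ), Z)))
  →5  add(S(add(SZ, Z)), mul(add(Z, add(Z, Z)), add(add(Z, SSZ), Z)))
  →6  S(add(add(SZ, Z), mul(add(Z, add(Z, Z)), add(add(Z, SSZ), Z))))
  →7  S(add(S(add(Z, Z)), mul(add(Z, add(Z, Z)), add(add(Z, SSZ), Z))))
  →8  S(S(add(add(Z, Z), mul(add(Z, add(Z, Z)), add(add(Z, SSZ), Z)))))

Answer: after 8 steps: S(S(add(add(Z, Z), mul(add(Z, add(Z, Z)), add(add(Z, SSZ), Z)))))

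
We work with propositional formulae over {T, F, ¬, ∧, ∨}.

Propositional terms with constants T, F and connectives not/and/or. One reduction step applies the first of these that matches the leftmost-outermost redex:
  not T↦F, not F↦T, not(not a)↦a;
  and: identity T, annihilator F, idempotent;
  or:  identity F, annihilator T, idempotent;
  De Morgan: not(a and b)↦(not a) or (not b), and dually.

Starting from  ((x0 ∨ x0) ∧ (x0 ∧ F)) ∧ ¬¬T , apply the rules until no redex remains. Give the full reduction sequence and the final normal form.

Answer: normal form = F  (in 4 steps)

Working:
  start: ((x0 ∨ x0) ∧ (x0 ∧ F)) ∧ ¬¬T
  →1  (x0 ∧ (x0 ∧ F)) ∧ ¬¬T
  →2  (x0 ∧ F) ∧ ¬¬T
  →3  F ∧ ¬¬T
  →4  F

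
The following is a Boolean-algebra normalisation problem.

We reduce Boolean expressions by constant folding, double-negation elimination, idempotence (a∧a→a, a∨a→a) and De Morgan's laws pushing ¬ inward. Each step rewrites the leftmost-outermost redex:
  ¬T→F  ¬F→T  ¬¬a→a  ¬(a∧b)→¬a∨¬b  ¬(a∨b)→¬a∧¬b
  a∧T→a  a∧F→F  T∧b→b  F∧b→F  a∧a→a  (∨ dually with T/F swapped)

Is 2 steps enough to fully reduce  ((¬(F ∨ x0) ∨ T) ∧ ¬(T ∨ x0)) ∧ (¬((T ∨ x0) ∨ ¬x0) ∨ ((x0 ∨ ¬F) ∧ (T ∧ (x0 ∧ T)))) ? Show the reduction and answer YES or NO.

  start: ((¬(F ∨ x0) ∨ T) ∧ ¬(T ∨ x0)) ∧ (¬((T ∨ x0) ∨ ¬x0) ∨ ((x0 ∨ ¬F) ∧ (T ∧ (x0 ∧ T))))
  step 1: (T ∧ ¬(T ∨ x0)) ∧ (¬((T ∨ x0) ∨ ¬x0) ∨ ((x0 ∨ ¬F) ∧ (T ∧ (x0 ∧ T))))
  step 2: ¬(T ∨ x0) ∧ (¬((T ∨ x0) ∨ ¬x0) ∨ ((x0 ∨ ¬F) ∧ (T ∧ (x0 ∧ T))))

Answer: NO — after 2 steps the term is ¬(T ∨ x0) ∧ (¬((T ∨ x0) ∨ ¬x0) ∨ ((x0 ∨ ¬F) ∧ (T ∧ (x0 ∧ T)))), not yet normal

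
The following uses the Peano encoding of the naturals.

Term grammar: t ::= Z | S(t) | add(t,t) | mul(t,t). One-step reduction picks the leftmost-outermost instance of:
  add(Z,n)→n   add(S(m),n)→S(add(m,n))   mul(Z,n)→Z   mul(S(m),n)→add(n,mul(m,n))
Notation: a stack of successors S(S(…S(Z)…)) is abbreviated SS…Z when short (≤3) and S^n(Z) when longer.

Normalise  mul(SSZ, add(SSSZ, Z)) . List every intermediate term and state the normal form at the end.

  start: mul(SSZ, add(SSSZ, Z))
  [1] add(add(SSSZ, Z), mul(SZ, add(SSSZ, Z)))
  [2] add(S(add(SSZ, Z)), mul(SZ, add(SSSZ, Z)))
  [3] S(add(add(SSZ, Z), mul(SZ, add(SSSZ, Z))))
  [4] S(add(S(add(SZ, Z)), mul(SZ, add(SSSZ, Z))))
  [5] S(S(add(add(SZ, Z), mul(SZ, add(SSSZ, Z)))))
  [6] S(S(add(S(add(Z, Z)), mul(SZ, add(SSSZ, Z)))))
  [7] S(S(S(add(add(Z, Z), mul(SZ, add(SSSZ, Z))))))
  [8] S(S(S(add(Z, mul(SZ, add(SSSZ, Z))))))
  [9] S(S(S(mul(SZ, add(SSSZ, Z)))))
  [10] S(S(S(add(add(SSSZ, Z), mul(Z, add(SSSZ, Z))))))
  [11] S(S(S(add(S(add(SSZ, Z)), mul(Z, add(SSSZ, Z))))))
  [12] S(S(S(S(add(add(SSZ, Z), mul(Z, add(SSSZ, Z)))))))
  [13] S(S(S(S(add(S(add(SZ, Z)), mul(Z, add(SSSZ, Z)))))))
  [14] S(S(S(S(S(add(add(SZ, Z), mul(Z, add(SSSZ, Z))))))))
  [15] S(S(S(S(S(add(S(add(Z, Z)), mul(Z, add(SSSZ, Z))))))))
  [16] S(S(S(S(S(S(add(add(Z, Z), mul(Z, add(SSSZ, Z)))))))))
  [17] S(S(S(S(S(S(add(Z, mul(Z, add(SSSZ, Z)))))))))
  [18] S(S(S(S(S(S(mul(Z, add(SSSZ, Z))))))))
  [19] S^6(Z)

Answer: normal form = S^6(Z)  (in 19 steps)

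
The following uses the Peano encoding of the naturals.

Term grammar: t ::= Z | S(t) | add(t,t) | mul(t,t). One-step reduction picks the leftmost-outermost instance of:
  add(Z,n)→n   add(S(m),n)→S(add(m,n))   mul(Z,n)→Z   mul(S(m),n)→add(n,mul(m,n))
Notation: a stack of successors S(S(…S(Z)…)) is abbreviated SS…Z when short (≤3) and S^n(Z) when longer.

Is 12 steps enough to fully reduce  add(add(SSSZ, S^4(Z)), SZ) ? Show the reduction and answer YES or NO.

Answer: YES — reaches normal form S^8(Z) in 12 ≤ 12 steps

Working:
  start: add(add(SSSZ, S^4(Z)), SZ)
  step 1: add(S(add(SSZ, S^4(Z))), SZ)
  step 2: S(add(add(SSZ, S^4(Z)), SZ))
  step 3: S(add(S(add(SZ, S^4(Z))), SZ))
  step 4: S(S(add(add(SZ, S^4(Z)), SZ)))
  step 5: S(S(add(S(add(Z, S^4(Z))), SZ)))
  step 6: S(S(S(add(add(Z, S^4(Z)), SZ))))
  step 7: S(S(S(add(S^4(Z), SZ))))
  step 8: S(S(S(S(add(SSSZ, SZ)))))
  step 9: S(S(S(S(S(add(SSZ, SZ))))))
  step 10: S(S(S(S(S(S(add(SZ, SZ)))))))
  step 11: S(S(S(S(S(S(S(add(Z, SZ))))))))
  step 12: S^8(Z)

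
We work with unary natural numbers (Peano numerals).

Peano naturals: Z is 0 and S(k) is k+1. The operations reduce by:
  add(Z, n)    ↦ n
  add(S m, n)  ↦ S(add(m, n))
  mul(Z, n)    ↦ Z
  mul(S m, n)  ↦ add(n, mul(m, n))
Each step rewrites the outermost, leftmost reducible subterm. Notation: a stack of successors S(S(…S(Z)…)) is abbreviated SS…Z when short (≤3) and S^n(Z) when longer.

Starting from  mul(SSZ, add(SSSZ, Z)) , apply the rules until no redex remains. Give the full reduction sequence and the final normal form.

Answer: normal form = S^6(Z)  (in 19 steps)

Working:
  start: mul(SSZ, add(SSSZ, Z))
  →1  add(add(SSSZ, Z), mul(SZ, add(SSSZ, Z)))
  →2  add(S(add(SSZ, Z)), mul(SZ, add(SSSZ, Z)))
  →3  S(add(add(SSZ, Z), mul(SZ, add(SSSZ, Z))))
  →4  S(add(S(add(SZ, Z)), mul(SZ, add(SSSZ, Z))))
  →5  S(S(add(add(SZ, Z), mul(SZ, add(SSSZ, Z)))))
  →6  S(S(add(S(add(Z, Z)), mul(SZ, add(SSSZ, Z)))))
  →7  S(S(S(add(add(Z, Z), mul(SZ, add(SSSZ, Z))))))
  →8  S(S(S(add(Z, mul(SZ, add(SSSZ, Z))))))
  →9  S(S(S(mul(SZ, add(SSSZ, Z)))))
  →10  S(S(S(add(add(SSSZ, Z), mul(Z, add(SSSZ, Z))))))
  →11  S(S(S(add(S(add(SSZ, Z)), mul(Z, add(SSSZ, Z))))))
  →12  S(S(S(S(add(add(SSZ, Z), mul(Z, add(SSSZ, Z)))))))
  →13  S(S(S(S(add(S(add(SZ, Z)), mul(Z, add(SSSZ, Z)))))))
  →14  S(S(S(S(S(add(add(SZ, Z), mul(Z, add(SSSZ, Z))))))))
  →15  S(S(S(S(S(add(S(add(Z, Z)), mul(Z, add(SSSZ, Z))))))))
  →16  S(S(S(S(S(S(add(add(Z, Z), mul(Z, add(SSSZ, Z)))))))))
  →17  S(S(S(S(S(S(add(Z, mul(Z, add(SSSZ, Z)))))))))
  →18  S(S(S(S(S(S(mul(Z, add(SSSZ, Z))))))))
  →19  S^6(Z)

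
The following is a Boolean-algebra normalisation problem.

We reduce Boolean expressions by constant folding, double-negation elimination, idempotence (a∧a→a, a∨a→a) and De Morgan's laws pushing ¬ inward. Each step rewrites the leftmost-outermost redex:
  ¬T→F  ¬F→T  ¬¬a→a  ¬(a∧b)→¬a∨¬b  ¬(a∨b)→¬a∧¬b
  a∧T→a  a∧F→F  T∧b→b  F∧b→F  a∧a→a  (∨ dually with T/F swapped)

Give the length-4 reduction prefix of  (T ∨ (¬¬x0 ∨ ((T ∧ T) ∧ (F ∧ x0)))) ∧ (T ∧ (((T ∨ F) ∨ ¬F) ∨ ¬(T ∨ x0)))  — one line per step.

  start: (T ∨ (¬¬x0 ∨ ((T ∧ T) ∧ (F ∧ x0)))) ∧ (T ∧ (((T ∨ F) ∨ ¬F) ∨ ¬(T ∨ x0)))
  step 1: T ∧ (T ∧ (((T ∨ F) ∨ ¬F) ∨ ¬(T ∨ x0)))
  step 2: T ∧ (((T ∨ F) ∨ ¬F) ∨ ¬(T ∨ x0))
  step 3: ((T ∨ F) ∨ ¬F) ∨ ¬(T ∨ x0)
  step 4: (T ∨ ¬F) ∨ ¬(T ∨ x0)

Answer: after 4 steps: (T ∨ ¬F) ∨ ¬(T ∨ x0)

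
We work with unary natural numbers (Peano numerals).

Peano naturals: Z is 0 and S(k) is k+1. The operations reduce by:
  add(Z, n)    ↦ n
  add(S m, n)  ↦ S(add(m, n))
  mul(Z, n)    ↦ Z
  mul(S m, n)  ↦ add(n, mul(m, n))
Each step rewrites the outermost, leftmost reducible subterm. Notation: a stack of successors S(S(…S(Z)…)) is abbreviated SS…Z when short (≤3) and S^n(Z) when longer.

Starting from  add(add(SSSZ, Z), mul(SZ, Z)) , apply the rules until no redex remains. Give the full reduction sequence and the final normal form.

  start: add(add(SSSZ, Z), mul(SZ, Z))
  [1] add(S(add(SSZ, Z)), mul(SZ, Z))
  [2] S(add(add(SSZ, Z), mul(SZ, Z)))
  [3] S(add(S(add(SZ, Z)), mul(SZ, Z)))
  [4] S(S(add(add(SZ, Z), mul(SZ, Z))))
  [5] S(S(add(S(add(Z, Z)), mul(SZ, Z))))
  [6] S(S(S(add(add(Z, Z), mul(SZ, Z)))))
  [7] S(S(S(add(Z, mul(SZ, Z)))))
  [8] S(S(S(mul(SZ, Z))))
  [9] S(S(S(add(Z, mul(Z, Z)))))
  [10] S(S(S(mul(Z, Z))))
  [11] SSSZ

Answer: normal form = SSSZ  (in 11 steps)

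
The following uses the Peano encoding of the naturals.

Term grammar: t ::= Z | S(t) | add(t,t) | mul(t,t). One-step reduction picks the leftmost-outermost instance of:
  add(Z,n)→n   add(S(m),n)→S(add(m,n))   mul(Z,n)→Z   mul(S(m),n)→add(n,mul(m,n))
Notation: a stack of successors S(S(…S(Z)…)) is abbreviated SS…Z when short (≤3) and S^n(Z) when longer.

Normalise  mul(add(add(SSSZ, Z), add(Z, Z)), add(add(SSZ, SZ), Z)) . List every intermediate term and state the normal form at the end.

Answer: normal form = S^9(Z)  (in 46 steps)

Working:
  start: mul(add(add(SSSZ, Z), add(Z, Z)), add(add(SSZ, SZ), Z))
  [1] mul(add(S(add(SSZ, Z)), add(Z, Z)), add(add(SSZ, SZ), Z))
  [2] mul(S(add(add(SSZ, Z), add(Z, Z))), add(add(SSZ, SZ), Z))
  [3] add(add(add(SSZ, SZ), Z), mul(add(add(SSZ, Z), add(Z, Z)), add(add(SSZ, SZ), Z)))
  [4] add(add(S(add(SZ, SZ)), Z), mul(add(add(SSZ, Z), add(Z, Z)), add(add(SSZ, SZ), Z)))
  [5] add(S(add(add(SZ, SZ), Z)), mul(add(add(SSZ, Z), add(Z, Z)), add(add(SSZ, SZ), Z)))
  [6] S(add(add(add(SZ, SZ), Z), mul(add(add(SSZ, Z), add(Z, Z)), add(add(SSZ, SZ), Z))))
  [7] S(add(add(S(add(Z, SZ)), Z), mul(add(add(SSZ, Z), add(Z, Z)), add(add(SSZ, SZ), Z))))
  [8] S(add(S(add(add(Z, SZ), Z)), mul(add(add(SSZ, Z), add(Z, Z)), add(add(SSZ, SZ), Z))))
  [9] S(S(add(add(add(Z, SZ), Z), mul(add(add(SSZ, Z), add(Z, Z)), add(add(SSZ, SZ), Z)))))
  [10] S(S(add(add(SZ, Z), mul(add(add(SSZ, Z), add(Z, Z)), add(add(SSZ, SZ), Z)))))
  [11] S(S(add(S(add(Z, Z)), mul(add(add(SSZ, Z), add(Z, Z)), add(add(SSZ, SZ), Z)))))
  [12] S(S(S(add(add(Z, Z), mul(add(add(SSZ, Z), add(Z, Z)), add(add(SSZ, SZ), Z))))))
  [13] S(S(S(add(Z, mul(add(add(SSZ, Z), add(Z, Z)), add(add(SSZ, SZ), Z))))))
  [14] S(S(S(mul(add(add(SSZ, Z), add(Z, Z)), add(add(SSZ, SZ), Z)))))
  [15] S(S(S(mul(add(S(add(SZ, Z)), add(Z, Z)), add(add(SSZ, SZ), Z)))))
  [16] S(S(S(mul(S(add(add(SZ, Z), add(Z, Z))), add(add(SSZ, SZ), Z)))))
  [17] S(S(S(add(add(add(SSZ, SZ), Z), mul(add(add(SZ, Z), add(Z, Z)), add(add(SSZ, SZ), Z))))))
  [18] S(S(S(add(add(S(add(SZ, SZ)), Z), mul(add(add(SZ, Z), add(Z, Z)), add(add(SSZ, SZ), Z))))))
  [19] S(S(S(add(S(add(add(SZ, SZ), Z)), mul(add(add(SZ, Z), add(Z, Z)), add(add(SSZ, SZ), Z))))))
  [20] S(S(S(S(add(add(add(SZ, SZ), Z), mul(add(add(SZ, Z), add(Z, Z)), add(add(SSZ, SZ), Z)))))))
  [21] S(S(S(S(add(add(S(add(Z, SZ)), Z), mul(add(add(SZ, Z), add(Z, Z)), add(add(SSZ, SZ), Z)))))))
  [22] S(S(S(S(add(S(add(add(Z, SZ), Z)), mul(add(add(SZ, Z), add(Z, Z)), add(add(SSZ, SZ), Z)))))))
  [23] S(S(S(S(S(add(add(add(Z, SZ), Z), mul(add(add(SZ, Z), add(Z, Z)), add(add(SSZ, SZ), Z))))))))
  [24] S(S(S(S(S(add(add(SZ, Z), mul(add(add(SZ, Z), add(Z, Z)), add(add(SSZ, SZ), Z))))))))
  [25] S(S(S(S(S(add(S(add(Z, Z)), mul(add(add(SZ, Z), add(Z, Z)), add(add(SSZ, SZ), Z))))))))
  [26] S(S(S(S(S(S(add(add(Z, Z), mul(add(add(SZ, Z), add(Z, Z)), add(add(SSZ, SZ), Z)))))))))
  [27] S(S(S(S(S(S(add(Z, mul(add(add(SZ, Z), add(Z, Z)), add(add(SSZ, SZ), Z)))))))))
  [28] S(S(S(S(S(S(mul(add(add(SZ, Z), add(Z, Z)), add(add(SSZ, SZ), Z))))))))
  [29] S(S(S(S(S(S(mul(add(S(add(Z, Z)), add(Z, Z)), add(add(SSZ, SZ), Z))))))))
  [30] S(S(S(S(S(S(mul(S(add(add(Z, Z), add(Z, Z))), add(add(SSZ, SZ), Z))))))))
  [31] S(S(S(S(S(S(add(add(add(SSZ, SZ), Z), mul(add(add(Z, Z), add(Z, Z)), add(add(SSZ, SZ), Z)))))))))
  [32] S(S(S(S(S(S(add(add(S(add(SZ, SZ)), Z), mul(add(add(Z, Z), add(Z, Z)), add(add(SSZ, SZ), Z)))))))))
  [33] S(S(S(S(S(S(add(S(add(add(SZ, SZ), Z)), mul(add(add(Z, Z), add(Z, Z)), add(add(SSZ, SZ), Z)))))))))
  [34] S(S(S(S(S(S(S(add(add(add(SZ, SZ), Z), mul(add(add(Z, Z), add(Z, Z)), add(add(SSZ, SZ), Z))))))))))
  [35] S(S(S(S(S(S(S(add(add(S(add(Z, SZ)), Z), mul(add(add(Z, Z), add(Z, Z)), add(add(SSZ, SZ), Z))))))))))
  [36] S(S(S(S(S(S(S(add(S(add(add(Z, SZ), Z)), mul(add(add(Z, Z), add(Z, Z)), add(add(SSZ, SZ), Z))))))))))
  [37] S(S(S(S(S(S(S(S(add(add(add(Z, SZ), Z), mul(add(add(Z, Z), add(Z, Z)), add(add(SSZ, SZ), Z)))))))))))
  [38] S(S(S(S(S(S(S(S(add(add(SZ, Z), mul(add(add(Z, Z), add(Z, Z)), add(add(SSZ, SZ), Z)))))))))))
  [39] S(S(S(S(S(S(S(S(add(S(add(Z, Z)), mul(add(add(Z, Z), add(Z, Z)), add(add(SSZ, SZ), Z)))))))))))
  [40] S(S(S(S(S(S(S(S(S(add(add(Z, Z), mul(add(add(Z, Z), add(Z, Z)), add(add(SSZ, SZ), Z))))))))))))
  [41] S(S(S(S(S(S(S(S(S(add(Z, mul(add(add(Z, Z), add(Z, Z)), add(add(SSZ, SZ), Z))))))))))))
  [42] S(S(S(S(S(S(S(S(S(mul(add(add(Z, Z), add(Z, Z)), add(add(SSZ, SZ), Z)))))))))))
  [43] S(S(S(S(S(S(S(S(S(mul(add(Z, add(Z, Z)), add(add(SSZ, SZ), Z)))))))))))
  [44] S(S(S(S(S(S(S(S(S(mul(add(Z, Z), add(add(SSZ, SZ), Z)))))))))))
  [45] S(S(S(S(S(S(S(S(S(mul(Z, add(add(SSZ, SZ), Z)))))))))))
  [46] S^9(Z)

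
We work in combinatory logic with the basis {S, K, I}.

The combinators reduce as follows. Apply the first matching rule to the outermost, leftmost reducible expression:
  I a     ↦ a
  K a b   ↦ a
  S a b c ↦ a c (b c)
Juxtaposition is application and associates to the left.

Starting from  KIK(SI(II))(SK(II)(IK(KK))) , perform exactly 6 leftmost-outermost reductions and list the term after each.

Answer: after 6 steps: IK(KK)(II(SK(II)(IK(KK))))

Reduction:
  start: KIK(SI(II))(SK(II)(IK(KK)))
  [1] I(SI(II))(SK(II)(IK(KK)))
  [2] SI(II)(SK(II)(IK(KK)))
  [3] I(SK(II)(IK(KK)))(II(SK(II)(IK(KK))))
  [4] SK(II)(IK(KK))(II(SK(II)(IK(KK))))
  [5] K(IK(KK))(II(IK(KK)))(II(SK(II)(IK(KK))))
  [6] IK(KK)(II(SK(II)(IK(KK))))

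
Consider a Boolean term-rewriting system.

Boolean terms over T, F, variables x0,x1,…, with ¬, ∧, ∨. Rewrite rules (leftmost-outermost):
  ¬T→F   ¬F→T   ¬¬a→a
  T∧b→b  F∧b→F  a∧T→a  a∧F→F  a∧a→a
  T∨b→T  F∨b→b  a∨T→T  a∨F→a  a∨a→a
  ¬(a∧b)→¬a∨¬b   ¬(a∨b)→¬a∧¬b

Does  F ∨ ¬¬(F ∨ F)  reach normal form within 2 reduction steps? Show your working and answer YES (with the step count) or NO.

Answer: NO — after 2 steps the term is F ∨ F, not yet normal

Reduction:
  start: F ∨ ¬¬(F ∨ F)
  step 1: ¬¬(F ∨ F)
  step 2: F ∨ F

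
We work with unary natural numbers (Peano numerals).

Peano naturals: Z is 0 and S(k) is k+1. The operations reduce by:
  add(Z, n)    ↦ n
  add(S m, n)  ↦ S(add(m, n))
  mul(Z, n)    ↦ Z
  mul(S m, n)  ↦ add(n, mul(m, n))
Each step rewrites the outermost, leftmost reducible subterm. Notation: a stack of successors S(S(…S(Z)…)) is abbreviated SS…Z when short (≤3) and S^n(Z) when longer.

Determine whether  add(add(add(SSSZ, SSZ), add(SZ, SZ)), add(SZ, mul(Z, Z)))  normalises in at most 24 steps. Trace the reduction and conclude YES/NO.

Answer: YES — reaches normal form S^8(Z) in 23 ≤ 24 steps

Working:
  start: add(add(add(SSSZ, SSZ), add(SZ, SZ)), add(SZ, mul(Z, Z)))
  step 1: add(add(S(add(SSZ, SSZ)), add(SZ, SZ)), add(SZ, mul(Z, Z)))
  step 2: add(S(add(add(SSZ, SSZ), add(SZ, SZ))), add(SZ, mul(Z, Z)))
  step 3: S(add(add(add(SSZ, SSZ), add(SZ, SZ)), add(SZ, mul(Z, Z))))
  step 4: S(add(add(S(add(SZ, SSZ)), add(SZ, SZ)), add(SZ, mul(Z, Z))))
  step 5: S(add(S(add(add(SZ, SSZ), add(SZ, SZ))), add(SZ, mul(Z, Z))))
  step 6: S(S(add(add(add(SZ, SSZ), add(SZ, SZ)), add(SZ, mul(Z, Z)))))
  step 7: S(S(add(add(S(add(Z, SSZ)), add(SZ, SZ)), add(SZ, mul(Z, Z)))))
  step 8: S(S(add(S(add(add(Z, SSZ), add(SZ, SZ))), add(SZ, mul(Z, Z)))))
  step 9: S(S(S(add(add(add(Z, SSZ), add(SZ, SZ)), add(SZ, mul(Z, Z))))))
  step 10: S(S(S(add(add(SSZ, add(SZ, SZ)), add(SZ, mul(Z, Z))))))
  step 11: S(S(S(add(S(add(SZ, add(SZ, SZ))), add(SZ, mul(Z, Z))))))
  step 12: S(S(S(S(add(add(SZ, add(SZ, SZ)), add(SZ, mul(Z, Z)))))))
  step 13: S(S(S(S(add(S(add(Z, add(SZ, SZ))), add(SZ, mul(Z, Z)))))))
  step 14: S(S(S(S(S(add(add(Z, add(SZ, SZ)), add(SZ, mul(Z, Z))))))))
  step 15: S(S(S(S(S(add(add(SZ, SZ), add(SZ, mul(Z, Z))))))))
  step 16: S(S(S(S(S(add(S(add(Z, SZ)), add(SZ, mul(Z, Z))))))))
  step 17: S(S(S(S(S(S(add(add(Z, SZ), add(SZ, mul(Z, Z)))))))))
  step 18: S(S(S(S(S(S(add(SZ, add(SZ, mul(Z, Z)))))))))
  step 19: S(S(S(S(S(S(S(add(Z, add(SZ, mul(Z, Z))))))))))
  step 20: S(S(S(S(S(S(S(add(SZ, mul(Z, Z)))))))))
  step 21: S(S(S(S(S(S(S(S(add(Z, mul(Z, Z))))))))))
  step 22: S(S(S(S(S(S(S(S(mul(Z, Z)))))))))
  step 23: S^8(Z)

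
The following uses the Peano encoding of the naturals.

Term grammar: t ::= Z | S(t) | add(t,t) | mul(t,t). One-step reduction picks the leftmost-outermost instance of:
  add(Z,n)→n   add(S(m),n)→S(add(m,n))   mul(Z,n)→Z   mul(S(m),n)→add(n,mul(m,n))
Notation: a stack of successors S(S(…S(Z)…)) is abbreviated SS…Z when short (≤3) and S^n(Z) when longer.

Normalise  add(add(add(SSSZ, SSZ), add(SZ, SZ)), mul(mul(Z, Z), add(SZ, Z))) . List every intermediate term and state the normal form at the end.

Answer: normal form = S^7(Z)  (in 22 steps)

Working:
  start: add(add(add(SSSZ, SSZ), add(SZ, SZ)), mul(mul(Z, Z), add(SZ, Z)))
  →1  add(add(S(add(SSZ, SSZ)), add(SZ, SZ)), mul(mul(Z, Z), add(SZ, Z)))
  →2  add(S(add(add(SSZ, SSZ), add(SZ, SZ))), mul(mul(Z, Z), add(SZ, Z)))
  →3  S(add(add(add(SSZ, SSZ), add(SZ, SZ)), mul(mul(Z, Z), add(SZ, Z))))
  →4  S(add(add(S(add(SZ, SSZ)), add(SZ, SZ)), mul(mul(Z, Z), add(SZ, Z))))
  →5  S(add(S(add(add(SZ, SSZ), add(SZ, SZ))), mul(mul(Z, Z), add(SZ, Z))))
  →6  S(S(add(add(add(SZ, SSZ), add(SZ, SZ)), mul(mul(Z, Z), add(SZ, Z)))))
  →7  S(S(add(add(S(add(Z, SSZ)), add(SZ, SZ)), mul(mul(Z, Z), add(SZ, Z)))))
  →8  S(S(add(S(add(add(Z, SSZ), add(SZ, SZ))), mul(mul(Z, Z), add(SZ, Z)))))
  →9  S(S(S(add(add(add(Z, SSZ), add(SZ, SZ)), mul(mul(Z, Z), add(SZ, Z))))))
  →10  S(S(S(add(add(SSZ, add(SZ, SZ)), mul(mul(Z, Z), add(SZ, Z))))))
  →11  S(S(S(add(S(add(SZ, add(SZ, SZ))), mul(mul(Z, Z), add(SZ, Z))))))
  →12  S(S(S(S(add(add(SZ, add(SZ, SZ)), mul(mul(Z, Z), add(SZ, Z)))))))
  →13  S(S(S(S(add(S(add(Z, add(SZ, SZ))), mul(mul(Z, Z), add(SZ, Z)))))))
  →14  S(S(S(S(S(add(add(Z, add(SZ, SZ)), mul(mul(Z, Z), add(SZ, Z))))))))
  →15  S(S(S(S(S(add(add(SZ, SZ), mul(mul(Z, Z), add(SZ, Z))))))))
  →16  S(S(S(S(S(add(S(add(Z, SZ)), mul(mul(Z, Z), add(SZ, Z))))))))
  →17  S(S(S(S(S(S(add(add(Z, SZ), mul(mul(Z, Z), add(SZ, Z)))))))))
  →18  S(S(S(S(S(S(add(SZ, mul(mul(Z, Z), add(SZ, Z)))))))))
  →19  S(S(S(S(S(S(S(add(Z, mul(mul(Z, Z), add(SZ, Z))))))))))
  →20  S(S(S(S(S(S(S(mul(mul(Z, Z), add(SZ, Z)))))))))
  →21  S(S(S(S(S(S(S(mul(Z, add(SZ, Z)))))))))
  →22  S^7(Z)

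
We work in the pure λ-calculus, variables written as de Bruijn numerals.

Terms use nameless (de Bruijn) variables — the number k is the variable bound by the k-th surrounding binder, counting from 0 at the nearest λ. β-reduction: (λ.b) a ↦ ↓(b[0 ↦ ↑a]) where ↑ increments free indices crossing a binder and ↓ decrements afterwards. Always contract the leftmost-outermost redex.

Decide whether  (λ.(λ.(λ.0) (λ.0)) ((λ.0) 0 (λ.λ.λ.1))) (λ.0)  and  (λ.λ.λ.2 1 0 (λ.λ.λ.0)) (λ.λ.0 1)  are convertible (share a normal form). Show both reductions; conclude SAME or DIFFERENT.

Answer: DIFFERENT — A ⇓ λ.0, B ⇓ λ.λ.0 1 (λ.λ.λ.0)

Reduction:
Term A:
  start: (λ.(λ.(λ.0) (λ.0)) ((λ.0) 0 (λ.λ.λ.1))) (λ.0)
  [1] (λ.(λ.0) (λ.0)) ((λ.0) (λ.0) (λ.λ.λ.1))
  [2] (λ.0) (λ.0)
  [3] λ.0

Term B:
  start: (λ.λ.λ.2 1 0 (λ.λ.λ.0)) (λ.λ.0 1)
  [1] λ.λ.(λ.λ.0 1) 1 0 (λ.λ.λ.0)
  [2] λ.λ.(λ.0 2) 0 (λ.λ.λ.0)
  [3] λ.λ.0 1 (λ.λ.λ.0)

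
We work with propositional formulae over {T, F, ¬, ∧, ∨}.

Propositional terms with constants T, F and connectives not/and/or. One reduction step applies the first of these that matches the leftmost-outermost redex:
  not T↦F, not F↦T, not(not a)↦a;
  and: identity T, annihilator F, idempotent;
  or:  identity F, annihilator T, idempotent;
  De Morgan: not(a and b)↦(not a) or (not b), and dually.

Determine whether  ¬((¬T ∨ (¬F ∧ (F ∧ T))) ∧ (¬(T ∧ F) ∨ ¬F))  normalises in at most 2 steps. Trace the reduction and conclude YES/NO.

Answer: NO — after 2 steps the term is (¬¬T ∧ ¬(¬F ∧ (F ∧ T))) ∨ ¬(¬(T ∧ F) ∨ ¬F), not yet normal

Reduction:
  start: ¬((¬T ∨ (¬F ∧ (F ∧ T))) ∧ (¬(T ∧ F) ∨ ¬F))
  step 1: ¬(¬T ∨ (¬F ∧ (F ∧ T))) ∨ ¬(¬(T ∧ F) ∨ ¬F)
  step 2: (¬¬T ∧ ¬(¬F ∧ (F ∧ T))) ∨ ¬(¬(T ∧ F) ∨ ¬F)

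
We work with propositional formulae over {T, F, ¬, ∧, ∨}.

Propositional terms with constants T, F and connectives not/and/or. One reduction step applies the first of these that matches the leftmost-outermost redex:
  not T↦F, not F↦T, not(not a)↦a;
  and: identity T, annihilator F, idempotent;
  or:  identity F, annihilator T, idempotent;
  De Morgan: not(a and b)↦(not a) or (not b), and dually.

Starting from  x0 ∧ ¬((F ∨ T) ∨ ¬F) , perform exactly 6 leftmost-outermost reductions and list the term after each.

Answer: after 6 steps: x0 ∧ F

Working:
  start: x0 ∧ ¬((F ∨ T) ∨ ¬F)
  →1  x0 ∧ (¬(F ∨ T) ∧ ¬¬F)
  →2  x0 ∧ ((¬F ∧ ¬T) ∧ ¬¬F)
  →3  x0 ∧ ((T ∧ ¬T) ∧ ¬¬F)
  →4  x0 ∧ (¬T ∧ ¬¬F)
  →5  x0 ∧ (F ∧ ¬¬F)
  →6  x0 ∧ F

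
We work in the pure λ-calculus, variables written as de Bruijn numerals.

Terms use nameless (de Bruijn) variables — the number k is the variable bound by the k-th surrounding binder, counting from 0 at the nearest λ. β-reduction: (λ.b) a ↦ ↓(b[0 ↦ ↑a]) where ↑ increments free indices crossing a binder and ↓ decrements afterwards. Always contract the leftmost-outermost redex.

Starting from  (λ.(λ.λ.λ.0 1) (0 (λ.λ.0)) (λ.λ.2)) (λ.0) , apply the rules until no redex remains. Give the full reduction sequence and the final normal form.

Answer: normal form = λ.0 (λ.λ.λ.0)  (in 3 steps)

Reduction:
  start: (λ.(λ.λ.λ.0 1) (0 (λ.λ.0)) (λ.λ.2)) (λ.0)
  step 1: (λ.λ.λ.0 1) ((λ.0) (λ.λ.0)) (λ.λ.λ.0)
  step 2: (λ.λ.0 1) (λ.λ.λ.0)
  step 3: λ.0 (λ.λ.λ.0)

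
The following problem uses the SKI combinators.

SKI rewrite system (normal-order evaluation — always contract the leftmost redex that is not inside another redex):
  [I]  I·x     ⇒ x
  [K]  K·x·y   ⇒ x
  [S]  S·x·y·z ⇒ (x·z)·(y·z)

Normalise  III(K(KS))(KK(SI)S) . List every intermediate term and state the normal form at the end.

  start: III(K(KS))(KK(SI)S)
  [1] II(K(KS))(KK(SI)S)
  [2] I(K(KS))(KK(SI)S)
  [3] K(KS)(KK(SI)S)
  [4] KS

Answer: normal form = KS  (in 4 steps)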